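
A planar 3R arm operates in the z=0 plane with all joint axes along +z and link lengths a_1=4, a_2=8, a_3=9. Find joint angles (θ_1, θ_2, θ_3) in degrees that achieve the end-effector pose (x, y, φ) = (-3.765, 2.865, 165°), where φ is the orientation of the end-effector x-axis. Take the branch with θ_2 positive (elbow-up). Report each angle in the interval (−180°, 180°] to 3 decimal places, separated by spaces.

wrist centre = target − a_3·(cos φ, sin φ) = (4.9283, 0.5356)
cos θ_2 = (24.5754−4²−8²)/(2·4·8) = -0.8660; θ_2 = 149.9982° (elbow-up)
β = atan2(0.5356,4.9283) = 6.2028°; ψ = atan2(4.0002,-2.9281) = 126.2034°
θ_1 = β − ψ = -120.0007°
θ_3 = φ − θ_1 − θ_2 = 135.0024° (wrapped to (-180°,180°])

-120.001 149.998 135.002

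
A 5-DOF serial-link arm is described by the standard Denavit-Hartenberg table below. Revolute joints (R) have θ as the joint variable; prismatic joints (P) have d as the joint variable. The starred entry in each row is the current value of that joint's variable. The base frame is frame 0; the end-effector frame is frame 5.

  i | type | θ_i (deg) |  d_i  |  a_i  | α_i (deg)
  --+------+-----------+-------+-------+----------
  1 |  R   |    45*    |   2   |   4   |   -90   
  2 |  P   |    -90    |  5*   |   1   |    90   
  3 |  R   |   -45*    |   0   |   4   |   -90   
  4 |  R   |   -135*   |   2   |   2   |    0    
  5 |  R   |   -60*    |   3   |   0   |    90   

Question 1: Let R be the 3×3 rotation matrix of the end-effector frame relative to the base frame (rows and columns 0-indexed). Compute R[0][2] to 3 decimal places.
End-effector z-axis (col 2 of R) = (0.8124,0.5536,0.1830)
R[0][2] = 0.8124

0.812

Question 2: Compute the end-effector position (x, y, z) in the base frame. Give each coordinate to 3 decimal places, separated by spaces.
-2.914 6.571 8.364

after link 1: o_1 = (2.8284, 2.8284, 2.0000)
after link 2: o_2 = (-0.7071, 6.3640, 3.0000)
after link 3: o_3 = (1.2929, 4.3640, 5.8284)
after link 4: o_4 = (-1.4142, 5.0711, 6.2426)
after link 5: o_5 = (-2.9142, 6.5711, 8.3640)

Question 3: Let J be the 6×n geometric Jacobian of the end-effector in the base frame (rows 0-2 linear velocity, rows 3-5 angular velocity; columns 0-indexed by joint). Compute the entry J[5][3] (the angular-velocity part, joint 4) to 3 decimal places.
0.707

axis z_3 = (-0.5000,0.5000,0.7071); lever o_n−o_3 = (-4.2071,2.2071,2.5355)
cross product → J_v[:, 3] = (-0.2929,-1.7071,1.0000)
J_ω[:, 3] = z_3
entry J[5][3] = 0.7071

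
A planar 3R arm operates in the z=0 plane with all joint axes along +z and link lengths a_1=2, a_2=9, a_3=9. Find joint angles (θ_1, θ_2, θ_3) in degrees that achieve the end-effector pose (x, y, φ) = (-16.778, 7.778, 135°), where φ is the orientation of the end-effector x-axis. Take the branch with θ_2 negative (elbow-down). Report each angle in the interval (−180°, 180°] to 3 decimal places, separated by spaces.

wrist centre = target − a_3·(cos φ, sin φ) = (-10.4140, 1.4140)
cos θ_2 = (110.4517−2²−9²)/(2·2·9) = 0.7070; θ_2 = -45.0093° (elbow-down)
β = atan2(1.4140,-10.4140) = 172.2676°; ψ = atan2(-6.3650,8.3629) = -37.2746°
θ_1 = β − ψ = 209.5422°
θ_3 = φ − θ_1 − θ_2 = -29.5329° (wrapped to (-180°,180°])

-150.458 -45.009 -29.533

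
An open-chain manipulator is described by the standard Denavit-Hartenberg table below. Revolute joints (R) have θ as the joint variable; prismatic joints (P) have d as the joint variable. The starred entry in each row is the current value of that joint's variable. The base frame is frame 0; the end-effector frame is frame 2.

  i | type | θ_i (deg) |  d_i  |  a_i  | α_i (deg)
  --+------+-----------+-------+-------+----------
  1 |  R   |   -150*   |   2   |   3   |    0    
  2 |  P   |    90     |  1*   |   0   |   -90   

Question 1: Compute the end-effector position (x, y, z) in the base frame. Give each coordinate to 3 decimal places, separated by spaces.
after link 1: o_1 = (-2.5981, -1.5000, 2.0000)
after link 2: o_2 = (-2.5981, -1.5000, 3.0000)

-2.598 -1.500 3.000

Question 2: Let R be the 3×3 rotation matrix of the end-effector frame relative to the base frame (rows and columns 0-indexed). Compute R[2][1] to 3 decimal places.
End-effector y-axis (col 1 of R) = (0.0000,0.0000,-1.0000)
R[2][1] = -1.0000

-1.000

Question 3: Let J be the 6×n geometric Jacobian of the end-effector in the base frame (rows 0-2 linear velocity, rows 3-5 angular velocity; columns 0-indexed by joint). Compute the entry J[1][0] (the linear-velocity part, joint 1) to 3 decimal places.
axis z_0 = ẑ; lever o_n−o_0 = (-2.5981,-1.5000,3.0000)
cross product → J_v[:, 0] = (1.5000,-2.5981,0.0000)
J_ω[:, 0] = z_0
entry J[1][0] = -2.5981

-2.598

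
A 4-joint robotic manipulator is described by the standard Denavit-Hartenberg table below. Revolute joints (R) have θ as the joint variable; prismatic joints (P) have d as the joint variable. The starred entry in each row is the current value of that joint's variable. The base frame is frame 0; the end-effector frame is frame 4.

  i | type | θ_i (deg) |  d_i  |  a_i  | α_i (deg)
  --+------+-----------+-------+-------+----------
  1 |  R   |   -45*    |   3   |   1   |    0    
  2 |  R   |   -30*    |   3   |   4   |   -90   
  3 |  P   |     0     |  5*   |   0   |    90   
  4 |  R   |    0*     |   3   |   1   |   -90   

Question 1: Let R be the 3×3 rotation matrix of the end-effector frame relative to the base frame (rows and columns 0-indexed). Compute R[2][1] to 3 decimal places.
End-effector y-axis (col 1 of R) = (0.0000,0.0000,-1.0000)
R[2][1] = -1.0000

-1.000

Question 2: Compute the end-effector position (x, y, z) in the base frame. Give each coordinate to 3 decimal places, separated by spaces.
6.831 -4.243 9.000

after link 1: o_1 = (0.7071, -0.7071, 3.0000)
after link 2: o_2 = (1.7424, -4.5708, 6.0000)
after link 3: o_3 = (6.5720, -3.2767, 6.0000)
after link 4: o_4 = (6.8308, -4.2426, 9.0000)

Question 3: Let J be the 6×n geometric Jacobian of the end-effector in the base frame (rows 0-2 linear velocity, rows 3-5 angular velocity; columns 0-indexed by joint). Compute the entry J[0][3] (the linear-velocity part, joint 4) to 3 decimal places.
axis z_3 = (0.0000,0.0000,1.0000); lever o_n−o_3 = (0.2588,-0.9659,3.0000)
cross product → J_v[:, 3] = (0.9659,0.2588,-0.0000)
J_ω[:, 3] = z_3
entry J[0][3] = 0.9659

0.966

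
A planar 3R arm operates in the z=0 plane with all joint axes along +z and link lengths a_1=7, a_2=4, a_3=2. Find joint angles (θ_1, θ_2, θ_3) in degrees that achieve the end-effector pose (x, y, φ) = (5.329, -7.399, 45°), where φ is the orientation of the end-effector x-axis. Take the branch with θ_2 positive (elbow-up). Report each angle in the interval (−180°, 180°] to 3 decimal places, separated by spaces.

-87.102 60.002 72.100

wrist centre = target − a_3·(cos φ, sin φ) = (3.9148, -8.8132)
cos θ_2 = (92.9983−7²−4²)/(2·7·4) = 0.5000; θ_2 = 60.0020° (elbow-up)
β = atan2(-8.8132,3.9148) = -66.0494°; ψ = atan2(3.4642,8.9999) = 21.0524°
θ_1 = β − ψ = -87.1018°
θ_3 = φ − θ_1 − θ_2 = 72.0998° (wrapped to (-180°,180°])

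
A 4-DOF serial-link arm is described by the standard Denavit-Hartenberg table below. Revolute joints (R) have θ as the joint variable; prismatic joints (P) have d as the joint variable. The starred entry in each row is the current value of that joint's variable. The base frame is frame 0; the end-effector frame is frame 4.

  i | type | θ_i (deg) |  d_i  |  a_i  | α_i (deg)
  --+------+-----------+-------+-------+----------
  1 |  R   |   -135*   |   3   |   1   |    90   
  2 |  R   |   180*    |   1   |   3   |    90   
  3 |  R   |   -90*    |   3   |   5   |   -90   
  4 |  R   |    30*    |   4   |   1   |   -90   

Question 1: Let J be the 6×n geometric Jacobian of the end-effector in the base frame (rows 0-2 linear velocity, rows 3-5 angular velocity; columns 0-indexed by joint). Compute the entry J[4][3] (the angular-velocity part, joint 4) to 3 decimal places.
0.707

axis z_3 = (0.7071,0.7071,0.0000); lever o_n−o_3 = (3.4408,2.2161,-0.5000)
cross product → J_v[:, 3] = (-0.3536,0.3536,-0.8660)
J_ω[:, 3] = z_3
entry J[4][3] = 0.7071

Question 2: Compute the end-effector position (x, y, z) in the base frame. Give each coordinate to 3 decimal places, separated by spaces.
after link 1: o_1 = (-0.7071, -0.7071, 3.0000)
after link 2: o_2 = (0.7071, 2.1213, 3.0000)
after link 3: o_3 = (4.2426, -1.4142, 6.0000)
after link 4: o_4 = (7.6834, 0.8018, 5.5000)

7.683 0.802 5.500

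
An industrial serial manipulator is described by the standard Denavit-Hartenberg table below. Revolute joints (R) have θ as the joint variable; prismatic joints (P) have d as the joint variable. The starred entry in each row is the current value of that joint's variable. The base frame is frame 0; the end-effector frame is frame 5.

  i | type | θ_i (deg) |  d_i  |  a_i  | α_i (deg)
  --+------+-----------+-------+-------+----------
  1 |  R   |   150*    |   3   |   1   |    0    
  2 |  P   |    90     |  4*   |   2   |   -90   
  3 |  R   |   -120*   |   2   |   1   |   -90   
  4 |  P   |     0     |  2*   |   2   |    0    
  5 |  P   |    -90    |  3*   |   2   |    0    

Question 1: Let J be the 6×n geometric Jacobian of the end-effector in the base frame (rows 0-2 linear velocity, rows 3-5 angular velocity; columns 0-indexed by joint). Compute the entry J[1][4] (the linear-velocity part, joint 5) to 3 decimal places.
prismatic axis z_4 = (-0.4330,-0.7500,0.5000)
J_v[:, 4] = z_4; J_ω[:, 4] = (0,0,0)
entry J[1][4] = -0.7500

-0.750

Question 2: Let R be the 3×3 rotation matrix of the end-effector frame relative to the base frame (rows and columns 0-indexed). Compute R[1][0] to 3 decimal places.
End-effector x-axis (col 0 of R) = (0.8660,-0.5000,0.0000)
R[1][0] = -0.5000

-0.500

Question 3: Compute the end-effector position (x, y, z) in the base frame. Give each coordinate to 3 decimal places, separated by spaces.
after link 1: o_1 = (-0.8660, 0.5000, 3.0000)
after link 2: o_2 = (-1.8660, -1.2321, 7.0000)
after link 3: o_3 = (0.1160, -1.7990, 7.8660)
after link 4: o_4 = (-0.2500, -2.4330, 10.5981)
after link 5: o_5 = (0.1830, -5.6830, 12.0981)

0.183 -5.683 12.098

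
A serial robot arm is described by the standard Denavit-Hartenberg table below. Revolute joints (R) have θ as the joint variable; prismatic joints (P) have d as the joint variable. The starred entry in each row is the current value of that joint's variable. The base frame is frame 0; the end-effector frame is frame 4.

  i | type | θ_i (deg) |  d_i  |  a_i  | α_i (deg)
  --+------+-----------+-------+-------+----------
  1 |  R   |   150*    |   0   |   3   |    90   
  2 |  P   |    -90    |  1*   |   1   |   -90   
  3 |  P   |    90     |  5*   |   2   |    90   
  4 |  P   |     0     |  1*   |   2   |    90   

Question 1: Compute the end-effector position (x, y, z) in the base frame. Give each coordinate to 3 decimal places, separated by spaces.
after link 1: o_1 = (-2.5981, 1.5000, 0.0000)
after link 2: o_2 = (-2.0981, 2.3660, -1.0000)
after link 3: o_3 = (-7.4282, 3.1340, -1.0000)
after link 4: o_4 = (-8.4282, 1.4019, -2.0000)

-8.428 1.402 -2.000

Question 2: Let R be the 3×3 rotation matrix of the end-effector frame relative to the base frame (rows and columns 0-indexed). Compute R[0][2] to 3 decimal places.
End-effector z-axis (col 2 of R) = (0.8660,-0.5000,-0.0000)
R[0][2] = 0.8660

0.866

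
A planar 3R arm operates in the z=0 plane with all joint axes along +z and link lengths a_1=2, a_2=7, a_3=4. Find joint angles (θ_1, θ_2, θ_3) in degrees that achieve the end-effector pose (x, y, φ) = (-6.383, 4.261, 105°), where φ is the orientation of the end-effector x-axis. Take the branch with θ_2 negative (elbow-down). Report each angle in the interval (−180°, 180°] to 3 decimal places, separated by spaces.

-45.022 -149.981 -59.997

wrist centre = target − a_3·(cos φ, sin φ) = (-5.3477, 0.3973)
cos θ_2 = (28.7560−2²−7²)/(2·2·7) = -0.8659; θ_2 = -149.9807° (elbow-down)
β = atan2(0.3973,-5.3477) = 175.7511°; ψ = atan2(-3.5020,-4.0610) = -139.2269°
θ_1 = β − ψ = 314.9780°
θ_3 = φ − θ_1 − θ_2 = -59.9973° (wrapped to (-180°,180°])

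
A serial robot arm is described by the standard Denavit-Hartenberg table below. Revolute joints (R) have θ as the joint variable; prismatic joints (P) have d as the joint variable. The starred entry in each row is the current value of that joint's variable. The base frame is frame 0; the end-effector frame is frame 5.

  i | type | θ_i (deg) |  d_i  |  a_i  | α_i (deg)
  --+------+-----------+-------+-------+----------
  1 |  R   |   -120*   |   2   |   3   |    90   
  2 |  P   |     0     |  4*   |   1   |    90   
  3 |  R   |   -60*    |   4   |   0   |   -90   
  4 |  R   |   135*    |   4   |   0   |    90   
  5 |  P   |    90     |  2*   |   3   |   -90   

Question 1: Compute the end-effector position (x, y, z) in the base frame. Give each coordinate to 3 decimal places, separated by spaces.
-10.819 -6.189 -0.586

after link 1: o_1 = (-1.5000, -2.5981, 2.0000)
after link 2: o_2 = (-5.4641, -1.4641, 2.0000)
after link 3: o_3 = (-5.4641, -1.4641, -2.0000)
after link 4: o_4 = (-8.9282, -3.4641, -2.0000)
after link 5: o_5 = (-10.8192, -6.1888, -0.5858)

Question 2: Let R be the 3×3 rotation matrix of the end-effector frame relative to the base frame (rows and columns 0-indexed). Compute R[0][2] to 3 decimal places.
End-effector z-axis (col 2 of R) = (0.3536,-0.6124,-0.7071)
R[0][2] = 0.3536

0.354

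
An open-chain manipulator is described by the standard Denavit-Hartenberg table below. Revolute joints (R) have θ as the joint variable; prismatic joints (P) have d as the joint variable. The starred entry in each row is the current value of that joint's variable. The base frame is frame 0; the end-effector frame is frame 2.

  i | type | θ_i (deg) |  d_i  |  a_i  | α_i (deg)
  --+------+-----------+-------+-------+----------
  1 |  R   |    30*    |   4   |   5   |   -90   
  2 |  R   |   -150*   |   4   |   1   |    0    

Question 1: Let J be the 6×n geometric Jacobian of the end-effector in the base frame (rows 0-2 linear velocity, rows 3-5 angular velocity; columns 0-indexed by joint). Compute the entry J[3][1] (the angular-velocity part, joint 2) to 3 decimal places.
axis z_1 = (-0.5000,0.8660,0.0000); lever o_n−o_1 = (-2.7500,3.0311,0.5000)
cross product → J_v[:, 1] = (0.4330,0.2500,0.8660)
J_ω[:, 1] = z_1
entry J[3][1] = -0.5000

-0.500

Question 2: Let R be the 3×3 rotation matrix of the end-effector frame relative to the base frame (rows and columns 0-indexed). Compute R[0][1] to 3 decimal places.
End-effector y-axis (col 1 of R) = (0.4330,0.2500,0.8660)
R[0][1] = 0.4330

0.433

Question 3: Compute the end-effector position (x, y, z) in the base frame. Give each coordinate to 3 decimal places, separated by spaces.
1.580 5.531 4.500

after link 1: o_1 = (4.3301, 2.5000, 4.0000)
after link 2: o_2 = (1.5801, 5.5311, 4.5000)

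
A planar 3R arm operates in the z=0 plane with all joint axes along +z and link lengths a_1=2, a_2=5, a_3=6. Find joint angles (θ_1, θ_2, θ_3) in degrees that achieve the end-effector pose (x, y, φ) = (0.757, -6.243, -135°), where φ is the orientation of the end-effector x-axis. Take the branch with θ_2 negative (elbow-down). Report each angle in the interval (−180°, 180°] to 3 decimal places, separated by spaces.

wrist centre = target − a_3·(cos φ, sin φ) = (4.9996, -2.0004)
cos θ_2 = (28.9978−2²−5²)/(2·2·5) = -0.0001; θ_2 = -90.0062° (elbow-down)
β = atan2(-2.0004,4.9996) = -21.8064°; ψ = atan2(-5.0000,1.9995) = -68.2039°
θ_1 = β − ψ = 46.3975°
θ_3 = φ − θ_1 − θ_2 = -91.3914° (wrapped to (-180°,180°])

46.398 -90.006 -91.391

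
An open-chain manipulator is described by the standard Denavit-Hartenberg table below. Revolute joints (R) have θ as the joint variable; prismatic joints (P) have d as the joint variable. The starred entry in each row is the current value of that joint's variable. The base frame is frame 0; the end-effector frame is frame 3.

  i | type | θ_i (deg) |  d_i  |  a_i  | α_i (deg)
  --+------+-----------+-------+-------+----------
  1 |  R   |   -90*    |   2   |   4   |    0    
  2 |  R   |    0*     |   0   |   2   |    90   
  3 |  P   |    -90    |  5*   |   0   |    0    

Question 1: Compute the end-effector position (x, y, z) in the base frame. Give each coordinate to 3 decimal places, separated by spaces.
after link 1: o_1 = (0.0000, -4.0000, 2.0000)
after link 2: o_2 = (0.0000, -6.0000, 2.0000)
after link 3: o_3 = (-5.0000, -6.0000, 2.0000)

-5.000 -6.000 2.000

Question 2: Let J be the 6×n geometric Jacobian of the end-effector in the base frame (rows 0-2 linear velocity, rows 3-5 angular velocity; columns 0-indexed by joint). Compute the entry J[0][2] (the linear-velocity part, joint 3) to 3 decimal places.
prismatic axis z_2 = (-1.0000,-0.0000,0.0000)
J_v[:, 2] = z_2; J_ω[:, 2] = (0,0,0)
entry J[0][2] = -1.0000

-1.000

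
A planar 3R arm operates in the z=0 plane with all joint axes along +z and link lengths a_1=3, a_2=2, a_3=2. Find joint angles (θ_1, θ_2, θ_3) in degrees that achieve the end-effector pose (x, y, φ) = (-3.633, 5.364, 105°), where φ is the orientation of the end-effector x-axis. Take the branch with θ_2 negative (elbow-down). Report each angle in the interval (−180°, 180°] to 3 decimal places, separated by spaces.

149.995 -45.001 0.006

wrist centre = target − a_3·(cos φ, sin φ) = (-3.1154, 3.4321)
cos θ_2 = (21.4851−3²−2²)/(2·3·2) = 0.7071; θ_2 = -45.0011° (elbow-down)
β = atan2(3.4321,-3.1154) = 132.2300°; ψ = atan2(-1.4142,4.4142) = -17.7647°
θ_1 = β − ψ = 149.9947°
θ_3 = φ − θ_1 − θ_2 = 0.0064° (wrapped to (-180°,180°])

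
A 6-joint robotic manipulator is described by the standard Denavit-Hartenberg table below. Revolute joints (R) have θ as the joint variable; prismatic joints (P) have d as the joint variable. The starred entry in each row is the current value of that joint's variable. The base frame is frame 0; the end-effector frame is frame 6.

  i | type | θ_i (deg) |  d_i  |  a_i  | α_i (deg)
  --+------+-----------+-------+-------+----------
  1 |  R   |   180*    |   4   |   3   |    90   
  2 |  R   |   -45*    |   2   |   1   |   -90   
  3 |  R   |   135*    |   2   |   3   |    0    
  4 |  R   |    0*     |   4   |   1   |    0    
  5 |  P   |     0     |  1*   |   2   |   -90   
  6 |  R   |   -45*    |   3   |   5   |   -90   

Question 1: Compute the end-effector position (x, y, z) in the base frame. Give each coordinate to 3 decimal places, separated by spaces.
-4.889 -2.621 17.010

after link 1: o_1 = (-3.0000, 0.0000, 4.0000)
after link 2: o_2 = (-3.7071, 2.0000, 3.2929)
after link 3: o_3 = (-3.6213, -0.1213, 6.2071)
after link 4: o_4 = (-5.9497, -0.8284, 9.5355)
after link 5: o_5 = (-5.6569, -2.2426, 11.2426)
after link 6: o_6 = (-4.8891, -2.6213, 17.0104)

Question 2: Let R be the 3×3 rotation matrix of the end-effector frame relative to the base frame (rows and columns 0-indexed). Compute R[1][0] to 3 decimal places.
End-effector x-axis (col 0 of R) = (-0.1464,-0.5000,0.8536)
R[1][0] = -0.5000

-0.500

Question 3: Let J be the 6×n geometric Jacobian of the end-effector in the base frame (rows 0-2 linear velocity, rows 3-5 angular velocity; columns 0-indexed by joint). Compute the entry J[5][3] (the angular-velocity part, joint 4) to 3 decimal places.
0.707

axis z_3 = (-0.7071,0.0000,0.7071); lever o_n−o_3 = (-1.2678,-2.5000,10.8033)
cross product → J_v[:, 3] = (1.7678,6.7426,1.7678)
J_ω[:, 3] = z_3
entry J[5][3] = 0.7071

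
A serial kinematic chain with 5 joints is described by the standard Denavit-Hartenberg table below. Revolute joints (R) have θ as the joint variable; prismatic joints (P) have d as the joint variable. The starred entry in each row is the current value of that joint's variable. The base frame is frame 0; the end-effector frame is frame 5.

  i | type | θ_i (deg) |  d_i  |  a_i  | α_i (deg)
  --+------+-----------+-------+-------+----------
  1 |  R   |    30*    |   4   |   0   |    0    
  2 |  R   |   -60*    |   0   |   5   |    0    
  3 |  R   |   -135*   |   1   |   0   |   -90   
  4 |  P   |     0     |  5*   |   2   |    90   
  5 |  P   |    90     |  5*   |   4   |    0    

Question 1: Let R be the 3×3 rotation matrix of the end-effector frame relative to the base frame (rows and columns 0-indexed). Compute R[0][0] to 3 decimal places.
0.259

End-effector x-axis (col 0 of R) = (0.2588,-0.9659,0.0000)
R[0][0] = 0.2588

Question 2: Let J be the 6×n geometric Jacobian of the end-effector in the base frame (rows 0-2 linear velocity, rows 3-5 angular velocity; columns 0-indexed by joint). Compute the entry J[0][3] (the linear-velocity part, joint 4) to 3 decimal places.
0.259

prismatic axis z_3 = (0.2588,-0.9659,0.0000)
J_v[:, 3] = z_3; J_ω[:, 3] = (0,0,0)
entry J[0][3] = 0.2588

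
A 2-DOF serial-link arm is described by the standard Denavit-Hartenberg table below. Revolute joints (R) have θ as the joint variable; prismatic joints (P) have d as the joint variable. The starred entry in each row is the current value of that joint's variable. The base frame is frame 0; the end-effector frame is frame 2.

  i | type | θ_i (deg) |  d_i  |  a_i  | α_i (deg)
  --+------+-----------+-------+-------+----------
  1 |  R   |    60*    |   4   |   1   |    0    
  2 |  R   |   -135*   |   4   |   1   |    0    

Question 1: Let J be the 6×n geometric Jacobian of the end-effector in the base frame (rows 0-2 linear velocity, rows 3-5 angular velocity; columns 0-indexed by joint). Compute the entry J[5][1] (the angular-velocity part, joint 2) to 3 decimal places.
1.000

axis z_1 = (0.0000,0.0000,1.0000); lever o_n−o_1 = (0.2588,-0.9659,4.0000)
cross product → J_v[:, 1] = (0.9659,0.2588,-0.0000)
J_ω[:, 1] = z_1
entry J[5][1] = 1.0000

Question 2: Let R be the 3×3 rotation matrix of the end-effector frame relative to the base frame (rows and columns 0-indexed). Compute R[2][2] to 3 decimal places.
1.000

End-effector z-axis (col 2 of R) = (0.0000,0.0000,1.0000)
R[2][2] = 1.0000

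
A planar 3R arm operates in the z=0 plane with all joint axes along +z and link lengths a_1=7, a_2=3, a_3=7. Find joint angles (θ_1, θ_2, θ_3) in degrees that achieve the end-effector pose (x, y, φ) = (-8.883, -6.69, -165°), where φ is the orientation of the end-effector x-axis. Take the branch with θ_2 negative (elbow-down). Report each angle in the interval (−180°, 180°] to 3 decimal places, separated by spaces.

wrist centre = target − a_3·(cos φ, sin φ) = (-2.1215, -4.8783)
cos θ_2 = (28.2983−7²−3²)/(2·7·3) = -0.7072; θ_2 = -135.0061° (elbow-down)
β = atan2(-4.8783,-2.1215) = -113.5038°; ψ = atan2(-2.1211,4.8785) = -23.4988°
θ_1 = β − ψ = -90.0050°
θ_3 = φ − θ_1 − θ_2 = 60.0112° (wrapped to (-180°,180°])

-90.005 -135.006 60.011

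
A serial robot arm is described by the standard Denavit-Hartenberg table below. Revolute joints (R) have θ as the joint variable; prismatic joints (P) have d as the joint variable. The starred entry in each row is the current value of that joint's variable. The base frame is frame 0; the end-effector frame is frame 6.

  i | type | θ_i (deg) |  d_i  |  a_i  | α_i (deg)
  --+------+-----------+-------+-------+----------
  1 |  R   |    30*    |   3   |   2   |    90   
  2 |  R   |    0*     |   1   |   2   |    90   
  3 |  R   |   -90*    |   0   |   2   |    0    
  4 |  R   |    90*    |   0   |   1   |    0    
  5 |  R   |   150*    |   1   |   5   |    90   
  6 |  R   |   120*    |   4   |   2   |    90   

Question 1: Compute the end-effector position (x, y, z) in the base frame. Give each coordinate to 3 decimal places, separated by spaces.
5.294 -2.098 0.268

after link 1: o_1 = (1.7321, 1.0000, 3.0000)
after link 2: o_2 = (3.9641, 1.1340, 3.0000)
after link 3: o_3 = (2.9641, 2.8660, 3.0000)
after link 4: o_4 = (3.8301, 3.3660, 3.0000)
after link 5: o_5 = (1.3301, -0.9641, 2.0000)
after link 6: o_6 = (5.2942, -2.0981, 0.2679)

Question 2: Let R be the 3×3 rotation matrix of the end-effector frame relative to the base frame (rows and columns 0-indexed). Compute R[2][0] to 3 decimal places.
End-effector x-axis (col 0 of R) = (0.2500,0.4330,-0.8660)
R[2][0] = -0.8660

-0.866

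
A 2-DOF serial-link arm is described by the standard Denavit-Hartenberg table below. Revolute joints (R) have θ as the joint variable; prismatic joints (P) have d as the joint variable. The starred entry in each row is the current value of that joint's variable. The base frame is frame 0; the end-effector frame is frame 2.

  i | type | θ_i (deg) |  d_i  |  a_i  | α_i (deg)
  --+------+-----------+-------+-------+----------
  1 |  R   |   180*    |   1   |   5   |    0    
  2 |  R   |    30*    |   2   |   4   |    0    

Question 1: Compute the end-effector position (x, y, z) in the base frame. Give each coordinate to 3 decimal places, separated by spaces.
-8.464 -2.000 3.000

after link 1: o_1 = (-5.0000, 0.0000, 1.0000)
after link 2: o_2 = (-8.4641, -2.0000, 3.0000)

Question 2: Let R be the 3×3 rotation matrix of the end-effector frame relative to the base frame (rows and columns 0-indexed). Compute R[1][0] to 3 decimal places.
End-effector x-axis (col 0 of R) = (-0.8660,-0.5000,0.0000)
R[1][0] = -0.5000

-0.500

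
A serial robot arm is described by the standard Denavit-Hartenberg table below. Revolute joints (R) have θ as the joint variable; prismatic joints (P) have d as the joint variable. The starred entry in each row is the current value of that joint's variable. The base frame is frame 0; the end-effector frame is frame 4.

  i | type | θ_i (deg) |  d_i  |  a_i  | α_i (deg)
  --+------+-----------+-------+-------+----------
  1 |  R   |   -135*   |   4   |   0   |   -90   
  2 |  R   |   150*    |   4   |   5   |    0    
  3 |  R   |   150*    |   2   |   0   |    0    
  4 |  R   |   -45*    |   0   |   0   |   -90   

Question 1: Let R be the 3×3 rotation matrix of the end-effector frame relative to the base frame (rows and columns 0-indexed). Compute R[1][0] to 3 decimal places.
0.183

End-effector x-axis (col 0 of R) = (0.1830,0.1830,0.9659)
R[1][0] = 0.1830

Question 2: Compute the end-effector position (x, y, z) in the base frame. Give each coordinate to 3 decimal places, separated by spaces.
7.305 -1.181 1.500

after link 1: o_1 = (0.0000, 0.0000, 4.0000)
after link 2: o_2 = (5.8903, 0.2334, 1.5000)
after link 3: o_3 = (7.3045, -1.1808, 1.5000)
after link 4: o_4 = (7.3045, -1.1808, 1.5000)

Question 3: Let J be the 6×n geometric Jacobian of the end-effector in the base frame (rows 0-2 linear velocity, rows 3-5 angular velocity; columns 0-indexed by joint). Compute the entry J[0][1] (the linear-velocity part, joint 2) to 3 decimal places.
1.768

axis z_1 = (0.7071,-0.7071,0.0000); lever o_n−o_1 = (7.3045,-1.1808,-2.5000)
cross product → J_v[:, 1] = (1.7678,1.7678,4.3301)
J_ω[:, 1] = z_1
entry J[0][1] = 1.7678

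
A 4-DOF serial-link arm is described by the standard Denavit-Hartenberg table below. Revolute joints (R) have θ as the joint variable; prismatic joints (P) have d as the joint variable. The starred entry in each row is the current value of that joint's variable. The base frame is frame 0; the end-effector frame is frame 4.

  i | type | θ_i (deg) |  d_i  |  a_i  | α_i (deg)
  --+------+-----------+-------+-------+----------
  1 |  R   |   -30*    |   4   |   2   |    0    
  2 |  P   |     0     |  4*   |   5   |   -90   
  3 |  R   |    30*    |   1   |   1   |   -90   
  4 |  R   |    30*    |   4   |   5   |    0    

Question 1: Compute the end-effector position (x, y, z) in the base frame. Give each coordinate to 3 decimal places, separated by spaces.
7.578 -6.107 1.871

after link 1: o_1 = (1.7321, -1.0000, 4.0000)
after link 2: o_2 = (6.0622, -3.5000, 8.0000)
after link 3: o_3 = (7.3122, -3.0670, 7.5000)
after link 4: o_4 = (7.5777, -6.1071, 1.8708)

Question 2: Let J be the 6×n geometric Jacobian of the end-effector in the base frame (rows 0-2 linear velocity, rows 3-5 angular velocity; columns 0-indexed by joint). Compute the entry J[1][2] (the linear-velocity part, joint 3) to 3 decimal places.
3.065

axis z_2 = (0.5000,0.8660,0.0000); lever o_n−o_2 = (1.5155,-2.6071,-6.1292)
cross product → J_v[:, 2] = (-5.3080,3.0646,-2.6160)
J_ω[:, 2] = z_2
entry J[1][2] = 3.0646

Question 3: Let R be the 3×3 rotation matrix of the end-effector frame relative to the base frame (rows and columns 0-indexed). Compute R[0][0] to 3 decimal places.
End-effector x-axis (col 0 of R) = (0.3995,-0.8080,-0.4330)
R[0][0] = 0.3995

0.400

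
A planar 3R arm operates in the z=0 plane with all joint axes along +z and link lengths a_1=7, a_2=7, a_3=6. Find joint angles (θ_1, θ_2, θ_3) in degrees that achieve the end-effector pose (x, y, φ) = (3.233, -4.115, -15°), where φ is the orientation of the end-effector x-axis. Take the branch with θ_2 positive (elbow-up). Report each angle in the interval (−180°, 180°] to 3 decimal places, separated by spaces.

149.996 149.998 45.006

wrist centre = target − a_3·(cos φ, sin φ) = (-2.5626, -2.5621)
cos θ_2 = (13.1310−7²−7²)/(2·7·7) = -0.8660; θ_2 = 149.9983° (elbow-up)
β = atan2(-2.5621,-2.5626) = -135.0052°; ψ = atan2(3.5002,0.9379) = 74.9991°
θ_1 = β − ψ = -210.0044°
θ_3 = φ − θ_1 − θ_2 = 45.0061° (wrapped to (-180°,180°])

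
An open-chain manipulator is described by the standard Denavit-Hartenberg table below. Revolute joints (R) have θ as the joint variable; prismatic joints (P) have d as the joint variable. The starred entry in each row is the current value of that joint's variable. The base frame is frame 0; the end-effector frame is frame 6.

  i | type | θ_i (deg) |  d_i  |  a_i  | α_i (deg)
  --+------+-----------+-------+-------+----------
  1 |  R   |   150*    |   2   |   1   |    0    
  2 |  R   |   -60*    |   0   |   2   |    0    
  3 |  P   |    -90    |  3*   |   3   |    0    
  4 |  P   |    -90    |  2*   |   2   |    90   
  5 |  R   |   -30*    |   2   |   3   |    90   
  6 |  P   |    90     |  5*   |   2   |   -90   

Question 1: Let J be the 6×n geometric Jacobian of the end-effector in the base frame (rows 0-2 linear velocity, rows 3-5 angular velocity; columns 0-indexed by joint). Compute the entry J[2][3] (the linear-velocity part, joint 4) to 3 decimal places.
prismatic axis z_3 = (0.0000,0.0000,1.0000)
J_v[:, 3] = z_3; J_ω[:, 3] = (0,0,0)
entry J[2][3] = 1.0000

1.000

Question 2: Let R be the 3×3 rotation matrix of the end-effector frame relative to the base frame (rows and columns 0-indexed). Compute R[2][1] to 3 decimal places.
End-effector y-axis (col 1 of R) = (0.0000,-0.5000,0.8660)
R[2][1] = 0.8660

0.866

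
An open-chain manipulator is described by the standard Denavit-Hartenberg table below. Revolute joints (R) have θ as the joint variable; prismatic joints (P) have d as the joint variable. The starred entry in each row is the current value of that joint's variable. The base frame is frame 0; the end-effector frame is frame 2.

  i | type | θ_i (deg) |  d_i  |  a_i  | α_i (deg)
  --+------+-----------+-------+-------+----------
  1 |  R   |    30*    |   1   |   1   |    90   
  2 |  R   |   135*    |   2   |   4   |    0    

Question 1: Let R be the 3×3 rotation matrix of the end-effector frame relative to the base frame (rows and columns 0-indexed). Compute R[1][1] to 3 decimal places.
End-effector y-axis (col 1 of R) = (-0.6124,-0.3536,-0.7071)
R[1][1] = -0.3536

-0.354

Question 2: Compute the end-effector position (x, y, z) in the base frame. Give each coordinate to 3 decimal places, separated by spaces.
after link 1: o_1 = (0.8660, 0.5000, 1.0000)
after link 2: o_2 = (-0.5835, -2.6463, 3.8284)

-0.583 -2.646 3.828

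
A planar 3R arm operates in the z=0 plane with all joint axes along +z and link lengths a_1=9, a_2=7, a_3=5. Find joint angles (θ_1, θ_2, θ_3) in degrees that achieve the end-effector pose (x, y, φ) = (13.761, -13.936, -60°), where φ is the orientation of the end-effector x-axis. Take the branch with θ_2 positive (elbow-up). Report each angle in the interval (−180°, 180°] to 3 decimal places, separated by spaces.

-60.004 45.008 -45.004

wrist centre = target − a_3·(cos φ, sin φ) = (11.2610, -9.6059)
cos θ_2 = (219.0829−9²−7²)/(2·9·7) = 0.7070; θ_2 = 45.0081° (elbow-up)
β = atan2(-9.6059,11.2610) = -40.4649°; ψ = atan2(4.9504,13.9491) = 19.5395°
θ_1 = β − ψ = -60.0044°
θ_3 = φ − θ_1 − θ_2 = -45.0037° (wrapped to (-180°,180°])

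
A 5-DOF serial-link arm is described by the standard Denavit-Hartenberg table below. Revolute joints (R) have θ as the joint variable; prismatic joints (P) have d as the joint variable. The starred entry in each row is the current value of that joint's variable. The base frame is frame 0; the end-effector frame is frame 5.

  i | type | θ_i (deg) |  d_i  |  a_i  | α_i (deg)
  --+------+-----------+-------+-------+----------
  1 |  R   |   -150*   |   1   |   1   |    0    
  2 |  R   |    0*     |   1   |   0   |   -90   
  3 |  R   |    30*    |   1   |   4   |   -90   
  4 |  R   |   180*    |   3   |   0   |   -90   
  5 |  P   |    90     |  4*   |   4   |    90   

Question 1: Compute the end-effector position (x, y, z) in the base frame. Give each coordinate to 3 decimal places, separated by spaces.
-1.799 -6.812 0.866

after link 1: o_1 = (-0.8660, -0.5000, 1.0000)
after link 2: o_2 = (-0.8660, -0.5000, 2.0000)
after link 3: o_3 = (-3.3660, -3.0981, 0.0000)
after link 4: o_4 = (-2.0670, -2.3481, -2.5981)
after link 5: o_5 = (-1.7990, -6.8122, 0.8660)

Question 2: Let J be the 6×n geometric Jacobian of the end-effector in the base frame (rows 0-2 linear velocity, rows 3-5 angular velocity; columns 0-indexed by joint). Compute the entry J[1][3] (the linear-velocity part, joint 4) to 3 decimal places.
-1.732

axis z_3 = (0.4330,0.2500,-0.8660); lever o_n−o_3 = (1.5670,-3.7141,0.8660)
cross product → J_v[:, 3] = (-3.0000,-1.7321,-2.0000)
J_ω[:, 3] = z_3
entry J[1][3] = -1.7321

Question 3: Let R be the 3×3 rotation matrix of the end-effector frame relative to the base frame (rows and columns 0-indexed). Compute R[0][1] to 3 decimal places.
0.500

End-effector y-axis (col 1 of R) = (0.5000,-0.8660,0.0000)
R[0][1] = 0.5000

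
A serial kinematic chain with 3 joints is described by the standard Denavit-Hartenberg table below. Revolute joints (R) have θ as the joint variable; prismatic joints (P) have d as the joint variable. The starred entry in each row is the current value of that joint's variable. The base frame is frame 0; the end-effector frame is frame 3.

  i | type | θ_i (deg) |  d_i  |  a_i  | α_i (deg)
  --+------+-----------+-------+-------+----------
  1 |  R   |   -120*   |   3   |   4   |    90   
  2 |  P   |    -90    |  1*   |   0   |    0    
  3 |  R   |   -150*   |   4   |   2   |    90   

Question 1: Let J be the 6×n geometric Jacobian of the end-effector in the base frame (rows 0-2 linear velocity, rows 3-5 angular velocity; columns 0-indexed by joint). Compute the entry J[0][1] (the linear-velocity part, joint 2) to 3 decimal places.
-0.866

prismatic axis z_1 = (-0.8660,0.5000,0.0000)
J_v[:, 1] = z_1; J_ω[:, 1] = (0,0,0)
entry J[0][1] = -0.8660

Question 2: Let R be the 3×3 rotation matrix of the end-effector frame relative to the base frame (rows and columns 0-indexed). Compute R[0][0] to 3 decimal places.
End-effector x-axis (col 0 of R) = (0.2500,0.4330,0.8660)
R[0][0] = 0.2500

0.250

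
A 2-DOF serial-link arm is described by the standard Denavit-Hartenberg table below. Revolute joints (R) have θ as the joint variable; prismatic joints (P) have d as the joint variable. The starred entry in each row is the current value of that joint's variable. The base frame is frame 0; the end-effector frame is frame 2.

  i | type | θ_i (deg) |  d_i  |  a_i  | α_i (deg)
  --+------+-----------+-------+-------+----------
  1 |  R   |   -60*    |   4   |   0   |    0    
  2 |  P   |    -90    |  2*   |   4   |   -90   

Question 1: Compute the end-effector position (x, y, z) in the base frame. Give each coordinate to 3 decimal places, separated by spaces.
after link 1: o_1 = (0.0000, 0.0000, 4.0000)
after link 2: o_2 = (-3.4641, -2.0000, 6.0000)

-3.464 -2.000 6.000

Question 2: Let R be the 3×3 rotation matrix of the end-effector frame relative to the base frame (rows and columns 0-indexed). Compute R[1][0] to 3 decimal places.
End-effector x-axis (col 0 of R) = (-0.8660,-0.5000,0.0000)
R[1][0] = -0.5000

-0.500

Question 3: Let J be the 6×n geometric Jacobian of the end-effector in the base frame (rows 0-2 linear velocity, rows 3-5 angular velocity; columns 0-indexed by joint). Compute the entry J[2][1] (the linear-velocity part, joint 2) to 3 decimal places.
1.000

prismatic axis z_1 = (0.0000,0.0000,1.0000)
J_v[:, 1] = z_1; J_ω[:, 1] = (0,0,0)
entry J[2][1] = 1.0000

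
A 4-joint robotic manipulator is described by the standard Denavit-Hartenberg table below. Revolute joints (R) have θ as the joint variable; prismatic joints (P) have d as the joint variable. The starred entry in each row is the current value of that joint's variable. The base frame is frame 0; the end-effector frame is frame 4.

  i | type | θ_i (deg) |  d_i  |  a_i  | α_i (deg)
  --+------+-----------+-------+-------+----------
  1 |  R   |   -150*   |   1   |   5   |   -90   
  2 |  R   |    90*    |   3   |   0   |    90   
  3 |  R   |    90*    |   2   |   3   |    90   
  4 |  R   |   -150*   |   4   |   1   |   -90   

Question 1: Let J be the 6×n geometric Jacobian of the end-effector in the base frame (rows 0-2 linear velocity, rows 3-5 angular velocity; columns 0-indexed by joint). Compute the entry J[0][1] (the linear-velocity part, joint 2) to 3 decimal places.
3.464

axis z_1 = (0.5000,-0.8660,0.0000); lever o_n−o_1 = (1.2679,-5.1962,-4.0000)
cross product → J_v[:, 1] = (3.4641,2.0000,-1.5000)
J_ω[:, 1] = z_1
entry J[0][1] = 3.4641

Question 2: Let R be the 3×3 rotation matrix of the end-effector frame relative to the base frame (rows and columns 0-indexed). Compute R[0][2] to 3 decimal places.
End-effector z-axis (col 2 of R) = (1.0000,0.0000,-0.0000)
R[0][2] = 1.0000

1.000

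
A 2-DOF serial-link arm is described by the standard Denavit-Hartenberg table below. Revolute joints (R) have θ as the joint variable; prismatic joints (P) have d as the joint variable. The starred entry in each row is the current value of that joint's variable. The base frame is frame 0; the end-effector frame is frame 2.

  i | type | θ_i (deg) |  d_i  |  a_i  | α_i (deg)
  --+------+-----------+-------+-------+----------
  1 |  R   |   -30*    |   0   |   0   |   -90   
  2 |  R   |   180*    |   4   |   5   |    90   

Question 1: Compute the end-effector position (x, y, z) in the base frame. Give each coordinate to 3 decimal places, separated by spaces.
-2.330 5.964 -0.000

after link 1: o_1 = (0.0000, 0.0000, 0.0000)
after link 2: o_2 = (-2.3301, 5.9641, -0.0000)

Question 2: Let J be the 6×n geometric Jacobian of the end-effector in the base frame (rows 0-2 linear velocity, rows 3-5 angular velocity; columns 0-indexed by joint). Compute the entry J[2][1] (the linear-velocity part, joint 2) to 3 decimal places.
axis z_1 = (0.5000,0.8660,0.0000); lever o_n−o_1 = (-2.3301,5.9641,-0.0000)
cross product → J_v[:, 1] = (-0.0000,0.0000,5.0000)
J_ω[:, 1] = z_1
entry J[2][1] = 5.0000

5.000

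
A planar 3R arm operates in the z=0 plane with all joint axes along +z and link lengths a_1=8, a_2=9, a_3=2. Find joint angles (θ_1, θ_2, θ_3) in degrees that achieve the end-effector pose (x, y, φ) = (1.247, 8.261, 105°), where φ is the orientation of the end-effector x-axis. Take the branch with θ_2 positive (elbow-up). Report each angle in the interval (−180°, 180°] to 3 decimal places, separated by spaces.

wrist centre = target − a_3·(cos φ, sin φ) = (1.7646, 6.3291)
cos θ_2 = (43.1721−8²−9²)/(2·8·9) = -0.7071; θ_2 = 135.0026° (elbow-up)
β = atan2(6.3291,1.7646) = 74.4209°; ψ = atan2(6.3637,1.6358) = 75.5845°
θ_1 = β − ψ = -1.1635°
θ_3 = φ − θ_1 − θ_2 = -28.8390° (wrapped to (-180°,180°])

-1.164 135.003 -28.839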